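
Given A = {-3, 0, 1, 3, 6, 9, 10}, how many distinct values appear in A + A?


A + A = {a + a' : a, a' ∈ A}; |A| = 7.
General bounds: 2|A| - 1 ≤ |A + A| ≤ |A|(|A|+1)/2, i.e. 13 ≤ |A + A| ≤ 28.
Lower bound 2|A|-1 is attained iff A is an arithmetic progression.
Enumerate sums a + a' for a ≤ a' (symmetric, so this suffices):
a = -3: -3+-3=-6, -3+0=-3, -3+1=-2, -3+3=0, -3+6=3, -3+9=6, -3+10=7
a = 0: 0+0=0, 0+1=1, 0+3=3, 0+6=6, 0+9=9, 0+10=10
a = 1: 1+1=2, 1+3=4, 1+6=7, 1+9=10, 1+10=11
a = 3: 3+3=6, 3+6=9, 3+9=12, 3+10=13
a = 6: 6+6=12, 6+9=15, 6+10=16
a = 9: 9+9=18, 9+10=19
a = 10: 10+10=20
Distinct sums: {-6, -3, -2, 0, 1, 2, 3, 4, 6, 7, 9, 10, 11, 12, 13, 15, 16, 18, 19, 20}
|A + A| = 20

|A + A| = 20


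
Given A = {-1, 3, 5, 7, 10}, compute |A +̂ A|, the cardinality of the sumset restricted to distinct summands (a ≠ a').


Restricted sumset: A +̂ A = {a + a' : a ∈ A, a' ∈ A, a ≠ a'}.
Equivalently, take A + A and drop any sum 2a that is achievable ONLY as a + a for a ∈ A (i.e. sums representable only with equal summands).
Enumerate pairs (a, a') with a < a' (symmetric, so each unordered pair gives one sum; this covers all a ≠ a'):
  -1 + 3 = 2
  -1 + 5 = 4
  -1 + 7 = 6
  -1 + 10 = 9
  3 + 5 = 8
  3 + 7 = 10
  3 + 10 = 13
  5 + 7 = 12
  5 + 10 = 15
  7 + 10 = 17
Collected distinct sums: {2, 4, 6, 8, 9, 10, 12, 13, 15, 17}
|A +̂ A| = 10
(Reference bound: |A +̂ A| ≥ 2|A| - 3 for |A| ≥ 2, with |A| = 5 giving ≥ 7.)

|A +̂ A| = 10


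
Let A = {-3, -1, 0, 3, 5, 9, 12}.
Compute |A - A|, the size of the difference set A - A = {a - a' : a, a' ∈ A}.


A - A = {a - a' : a, a' ∈ A}; |A| = 7.
Bounds: 2|A|-1 ≤ |A - A| ≤ |A|² - |A| + 1, i.e. 13 ≤ |A - A| ≤ 43.
Note: 0 ∈ A - A always (from a - a). The set is symmetric: if d ∈ A - A then -d ∈ A - A.
Enumerate nonzero differences d = a - a' with a > a' (then include -d):
Positive differences: {1, 2, 3, 4, 5, 6, 7, 8, 9, 10, 12, 13, 15}
Full difference set: {0} ∪ (positive diffs) ∪ (negative diffs).
|A - A| = 1 + 2·13 = 27 (matches direct enumeration: 27).

|A - A| = 27


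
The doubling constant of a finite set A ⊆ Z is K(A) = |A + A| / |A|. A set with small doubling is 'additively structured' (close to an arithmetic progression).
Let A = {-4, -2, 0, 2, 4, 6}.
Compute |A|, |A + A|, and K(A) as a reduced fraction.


|A| = 6.
Compute A + A by enumerating all 36 pairs.
A + A = {-8, -6, -4, -2, 0, 2, 4, 6, 8, 10, 12}, so |A + A| = 11.
K = |A + A| / |A| = 11/6 (already in lowest terms) ≈ 1.8333.
Reference: AP of size 6 gives K = 11/6 ≈ 1.8333; a fully generic set of size 6 gives K ≈ 3.5000.

|A| = 6, |A + A| = 11, K = 11/6.


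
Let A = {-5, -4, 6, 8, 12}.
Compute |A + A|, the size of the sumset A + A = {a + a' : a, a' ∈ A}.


A + A = {a + a' : a, a' ∈ A}; |A| = 5.
General bounds: 2|A| - 1 ≤ |A + A| ≤ |A|(|A|+1)/2, i.e. 9 ≤ |A + A| ≤ 15.
Lower bound 2|A|-1 is attained iff A is an arithmetic progression.
Enumerate sums a + a' for a ≤ a' (symmetric, so this suffices):
a = -5: -5+-5=-10, -5+-4=-9, -5+6=1, -5+8=3, -5+12=7
a = -4: -4+-4=-8, -4+6=2, -4+8=4, -4+12=8
a = 6: 6+6=12, 6+8=14, 6+12=18
a = 8: 8+8=16, 8+12=20
a = 12: 12+12=24
Distinct sums: {-10, -9, -8, 1, 2, 3, 4, 7, 8, 12, 14, 16, 18, 20, 24}
|A + A| = 15

|A + A| = 15


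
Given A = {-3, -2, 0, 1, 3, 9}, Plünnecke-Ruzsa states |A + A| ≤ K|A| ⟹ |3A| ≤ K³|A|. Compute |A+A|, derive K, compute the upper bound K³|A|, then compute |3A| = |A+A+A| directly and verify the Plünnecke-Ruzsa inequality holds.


|A| = 6.
Step 1: Compute A + A by enumerating all 36 pairs.
A + A = {-6, -5, -4, -3, -2, -1, 0, 1, 2, 3, 4, 6, 7, 9, 10, 12, 18}, so |A + A| = 17.
Step 2: Doubling constant K = |A + A|/|A| = 17/6 = 17/6 ≈ 2.8333.
Step 3: Plünnecke-Ruzsa gives |3A| ≤ K³·|A| = (2.8333)³ · 6 ≈ 136.4722.
Step 4: Compute 3A = A + A + A directly by enumerating all triples (a,b,c) ∈ A³; |3A| = 29.
Step 5: Check 29 ≤ 136.4722? Yes ✓.

K = 17/6, Plünnecke-Ruzsa bound K³|A| ≈ 136.4722, |3A| = 29, inequality holds.


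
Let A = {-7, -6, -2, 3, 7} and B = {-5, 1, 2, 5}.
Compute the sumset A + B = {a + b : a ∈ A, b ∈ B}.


A + B = {a + b : a ∈ A, b ∈ B}.
Enumerate all |A|·|B| = 5·4 = 20 pairs (a, b) and collect distinct sums.
a = -7: -7+-5=-12, -7+1=-6, -7+2=-5, -7+5=-2
a = -6: -6+-5=-11, -6+1=-5, -6+2=-4, -6+5=-1
a = -2: -2+-5=-7, -2+1=-1, -2+2=0, -2+5=3
a = 3: 3+-5=-2, 3+1=4, 3+2=5, 3+5=8
a = 7: 7+-5=2, 7+1=8, 7+2=9, 7+5=12
Collecting distinct sums: A + B = {-12, -11, -7, -6, -5, -4, -2, -1, 0, 2, 3, 4, 5, 8, 9, 12}
|A + B| = 16

A + B = {-12, -11, -7, -6, -5, -4, -2, -1, 0, 2, 3, 4, 5, 8, 9, 12}


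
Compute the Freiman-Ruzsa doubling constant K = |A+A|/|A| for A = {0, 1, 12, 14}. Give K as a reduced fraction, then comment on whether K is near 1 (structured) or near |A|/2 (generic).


|A| = 4.
Compute A + A by enumerating all 16 pairs.
A + A = {0, 1, 2, 12, 13, 14, 15, 24, 26, 28}, so |A + A| = 10.
K = |A + A| / |A| = 10/4 = 5/2 ≈ 2.5000.
Reference: AP of size 4 gives K = 7/4 ≈ 1.7500; a fully generic set of size 4 gives K ≈ 2.5000.

|A| = 4, |A + A| = 10, K = 10/4 = 5/2.


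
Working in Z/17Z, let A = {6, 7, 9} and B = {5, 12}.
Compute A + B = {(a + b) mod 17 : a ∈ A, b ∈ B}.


Work in Z/17Z: reduce every sum a + b modulo 17.
Enumerate all 6 pairs:
a = 6: 6+5=11, 6+12=1
a = 7: 7+5=12, 7+12=2
a = 9: 9+5=14, 9+12=4
Distinct residues collected: {1, 2, 4, 11, 12, 14}
|A + B| = 6 (out of 17 total residues).

A + B = {1, 2, 4, 11, 12, 14}


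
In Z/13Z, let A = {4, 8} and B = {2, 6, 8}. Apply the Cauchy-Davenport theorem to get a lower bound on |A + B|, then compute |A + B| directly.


Cauchy-Davenport: |A + B| ≥ min(p, |A| + |B| - 1) for A, B nonempty in Z/pZ.
|A| = 2, |B| = 3, p = 13.
CD lower bound = min(13, 2 + 3 - 1) = min(13, 4) = 4.
Compute A + B mod 13 directly:
a = 4: 4+2=6, 4+6=10, 4+8=12
a = 8: 8+2=10, 8+6=1, 8+8=3
A + B = {1, 3, 6, 10, 12}, so |A + B| = 5.
Verify: 5 ≥ 4? Yes ✓.

CD lower bound = 4, actual |A + B| = 5.


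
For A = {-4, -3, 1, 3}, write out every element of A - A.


A - A = {a - a' : a, a' ∈ A}.
Compute a - a' for each ordered pair (a, a'):
a = -4: -4--4=0, -4--3=-1, -4-1=-5, -4-3=-7
a = -3: -3--4=1, -3--3=0, -3-1=-4, -3-3=-6
a = 1: 1--4=5, 1--3=4, 1-1=0, 1-3=-2
a = 3: 3--4=7, 3--3=6, 3-1=2, 3-3=0
Collecting distinct values (and noting 0 appears from a-a):
A - A = {-7, -6, -5, -4, -2, -1, 0, 1, 2, 4, 5, 6, 7}
|A - A| = 13

A - A = {-7, -6, -5, -4, -2, -1, 0, 1, 2, 4, 5, 6, 7}


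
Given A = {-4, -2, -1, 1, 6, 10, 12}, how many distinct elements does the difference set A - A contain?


A - A = {a - a' : a, a' ∈ A}; |A| = 7.
Bounds: 2|A|-1 ≤ |A - A| ≤ |A|² - |A| + 1, i.e. 13 ≤ |A - A| ≤ 43.
Note: 0 ∈ A - A always (from a - a). The set is symmetric: if d ∈ A - A then -d ∈ A - A.
Enumerate nonzero differences d = a - a' with a > a' (then include -d):
Positive differences: {1, 2, 3, 4, 5, 6, 7, 8, 9, 10, 11, 12, 13, 14, 16}
Full difference set: {0} ∪ (positive diffs) ∪ (negative diffs).
|A - A| = 1 + 2·15 = 31 (matches direct enumeration: 31).

|A - A| = 31


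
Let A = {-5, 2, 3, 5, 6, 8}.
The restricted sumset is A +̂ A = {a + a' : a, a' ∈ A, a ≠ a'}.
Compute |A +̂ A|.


Restricted sumset: A +̂ A = {a + a' : a ∈ A, a' ∈ A, a ≠ a'}.
Equivalently, take A + A and drop any sum 2a that is achievable ONLY as a + a for a ∈ A (i.e. sums representable only with equal summands).
Enumerate pairs (a, a') with a < a' (symmetric, so each unordered pair gives one sum; this covers all a ≠ a'):
  -5 + 2 = -3
  -5 + 3 = -2
  -5 + 5 = 0
  -5 + 6 = 1
  -5 + 8 = 3
  2 + 3 = 5
  2 + 5 = 7
  2 + 6 = 8
  2 + 8 = 10
  3 + 5 = 8
  3 + 6 = 9
  3 + 8 = 11
  5 + 6 = 11
  5 + 8 = 13
  6 + 8 = 14
Collected distinct sums: {-3, -2, 0, 1, 3, 5, 7, 8, 9, 10, 11, 13, 14}
|A +̂ A| = 13
(Reference bound: |A +̂ A| ≥ 2|A| - 3 for |A| ≥ 2, with |A| = 6 giving ≥ 9.)

|A +̂ A| = 13


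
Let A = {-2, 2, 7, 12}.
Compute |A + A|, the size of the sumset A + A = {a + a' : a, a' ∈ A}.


A + A = {a + a' : a, a' ∈ A}; |A| = 4.
General bounds: 2|A| - 1 ≤ |A + A| ≤ |A|(|A|+1)/2, i.e. 7 ≤ |A + A| ≤ 10.
Lower bound 2|A|-1 is attained iff A is an arithmetic progression.
Enumerate sums a + a' for a ≤ a' (symmetric, so this suffices):
a = -2: -2+-2=-4, -2+2=0, -2+7=5, -2+12=10
a = 2: 2+2=4, 2+7=9, 2+12=14
a = 7: 7+7=14, 7+12=19
a = 12: 12+12=24
Distinct sums: {-4, 0, 4, 5, 9, 10, 14, 19, 24}
|A + A| = 9

|A + A| = 9


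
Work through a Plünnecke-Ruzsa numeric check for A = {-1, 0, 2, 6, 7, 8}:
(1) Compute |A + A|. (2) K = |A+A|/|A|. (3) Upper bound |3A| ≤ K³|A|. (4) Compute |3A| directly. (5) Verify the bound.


|A| = 6.
Step 1: Compute A + A by enumerating all 36 pairs.
A + A = {-2, -1, 0, 1, 2, 4, 5, 6, 7, 8, 9, 10, 12, 13, 14, 15, 16}, so |A + A| = 17.
Step 2: Doubling constant K = |A + A|/|A| = 17/6 = 17/6 ≈ 2.8333.
Step 3: Plünnecke-Ruzsa gives |3A| ≤ K³·|A| = (2.8333)³ · 6 ≈ 136.4722.
Step 4: Compute 3A = A + A + A directly by enumerating all triples (a,b,c) ∈ A³; |3A| = 28.
Step 5: Check 28 ≤ 136.4722? Yes ✓.

K = 17/6, Plünnecke-Ruzsa bound K³|A| ≈ 136.4722, |3A| = 28, inequality holds.


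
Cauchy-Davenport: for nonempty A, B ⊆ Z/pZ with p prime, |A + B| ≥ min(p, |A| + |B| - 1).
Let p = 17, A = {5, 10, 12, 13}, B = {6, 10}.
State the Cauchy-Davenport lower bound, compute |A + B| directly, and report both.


Cauchy-Davenport: |A + B| ≥ min(p, |A| + |B| - 1) for A, B nonempty in Z/pZ.
|A| = 4, |B| = 2, p = 17.
CD lower bound = min(17, 4 + 2 - 1) = min(17, 5) = 5.
Compute A + B mod 17 directly:
a = 5: 5+6=11, 5+10=15
a = 10: 10+6=16, 10+10=3
a = 12: 12+6=1, 12+10=5
a = 13: 13+6=2, 13+10=6
A + B = {1, 2, 3, 5, 6, 11, 15, 16}, so |A + B| = 8.
Verify: 8 ≥ 5? Yes ✓.

CD lower bound = 5, actual |A + B| = 8.


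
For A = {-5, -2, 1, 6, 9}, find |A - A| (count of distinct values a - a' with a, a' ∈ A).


A - A = {a - a' : a, a' ∈ A}; |A| = 5.
Bounds: 2|A|-1 ≤ |A - A| ≤ |A|² - |A| + 1, i.e. 9 ≤ |A - A| ≤ 21.
Note: 0 ∈ A - A always (from a - a). The set is symmetric: if d ∈ A - A then -d ∈ A - A.
Enumerate nonzero differences d = a - a' with a > a' (then include -d):
Positive differences: {3, 5, 6, 8, 11, 14}
Full difference set: {0} ∪ (positive diffs) ∪ (negative diffs).
|A - A| = 1 + 2·6 = 13 (matches direct enumeration: 13).

|A - A| = 13


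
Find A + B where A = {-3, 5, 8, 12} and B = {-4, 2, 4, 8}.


A + B = {a + b : a ∈ A, b ∈ B}.
Enumerate all |A|·|B| = 4·4 = 16 pairs (a, b) and collect distinct sums.
a = -3: -3+-4=-7, -3+2=-1, -3+4=1, -3+8=5
a = 5: 5+-4=1, 5+2=7, 5+4=9, 5+8=13
a = 8: 8+-4=4, 8+2=10, 8+4=12, 8+8=16
a = 12: 12+-4=8, 12+2=14, 12+4=16, 12+8=20
Collecting distinct sums: A + B = {-7, -1, 1, 4, 5, 7, 8, 9, 10, 12, 13, 14, 16, 20}
|A + B| = 14

A + B = {-7, -1, 1, 4, 5, 7, 8, 9, 10, 12, 13, 14, 16, 20}


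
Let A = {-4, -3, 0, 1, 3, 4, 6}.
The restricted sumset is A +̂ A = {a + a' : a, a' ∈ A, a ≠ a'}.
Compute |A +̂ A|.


Restricted sumset: A +̂ A = {a + a' : a ∈ A, a' ∈ A, a ≠ a'}.
Equivalently, take A + A and drop any sum 2a that is achievable ONLY as a + a for a ∈ A (i.e. sums representable only with equal summands).
Enumerate pairs (a, a') with a < a' (symmetric, so each unordered pair gives one sum; this covers all a ≠ a'):
  -4 + -3 = -7
  -4 + 0 = -4
  -4 + 1 = -3
  -4 + 3 = -1
  -4 + 4 = 0
  -4 + 6 = 2
  -3 + 0 = -3
  -3 + 1 = -2
  -3 + 3 = 0
  -3 + 4 = 1
  -3 + 6 = 3
  0 + 1 = 1
  0 + 3 = 3
  0 + 4 = 4
  0 + 6 = 6
  1 + 3 = 4
  1 + 4 = 5
  1 + 6 = 7
  3 + 4 = 7
  3 + 6 = 9
  4 + 6 = 10
Collected distinct sums: {-7, -4, -3, -2, -1, 0, 1, 2, 3, 4, 5, 6, 7, 9, 10}
|A +̂ A| = 15
(Reference bound: |A +̂ A| ≥ 2|A| - 3 for |A| ≥ 2, with |A| = 7 giving ≥ 11.)

|A +̂ A| = 15


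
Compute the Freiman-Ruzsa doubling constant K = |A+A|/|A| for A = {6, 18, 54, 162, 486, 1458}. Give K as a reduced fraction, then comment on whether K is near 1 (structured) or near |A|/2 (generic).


|A| = 6.
Compute A + A by enumerating all 36 pairs.
A + A = {12, 24, 36, 60, 72, 108, 168, 180, 216, 324, 492, 504, 540, 648, 972, 1464, 1476, 1512, 1620, 1944, 2916}, so |A + A| = 21.
K = |A + A| / |A| = 21/6 = 7/2 ≈ 3.5000.
Reference: AP of size 6 gives K = 11/6 ≈ 1.8333; a fully generic set of size 6 gives K ≈ 3.5000.

|A| = 6, |A + A| = 21, K = 21/6 = 7/2.


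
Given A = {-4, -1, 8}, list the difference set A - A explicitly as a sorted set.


A - A = {a - a' : a, a' ∈ A}.
Compute a - a' for each ordered pair (a, a'):
a = -4: -4--4=0, -4--1=-3, -4-8=-12
a = -1: -1--4=3, -1--1=0, -1-8=-9
a = 8: 8--4=12, 8--1=9, 8-8=0
Collecting distinct values (and noting 0 appears from a-a):
A - A = {-12, -9, -3, 0, 3, 9, 12}
|A - A| = 7

A - A = {-12, -9, -3, 0, 3, 9, 12}


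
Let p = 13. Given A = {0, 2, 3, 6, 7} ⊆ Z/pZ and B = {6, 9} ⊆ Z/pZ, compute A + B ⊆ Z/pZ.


Work in Z/13Z: reduce every sum a + b modulo 13.
Enumerate all 10 pairs:
a = 0: 0+6=6, 0+9=9
a = 2: 2+6=8, 2+9=11
a = 3: 3+6=9, 3+9=12
a = 6: 6+6=12, 6+9=2
a = 7: 7+6=0, 7+9=3
Distinct residues collected: {0, 2, 3, 6, 8, 9, 11, 12}
|A + B| = 8 (out of 13 total residues).

A + B = {0, 2, 3, 6, 8, 9, 11, 12}


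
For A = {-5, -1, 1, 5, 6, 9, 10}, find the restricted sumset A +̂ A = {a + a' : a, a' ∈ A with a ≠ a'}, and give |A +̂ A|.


Restricted sumset: A +̂ A = {a + a' : a ∈ A, a' ∈ A, a ≠ a'}.
Equivalently, take A + A and drop any sum 2a that is achievable ONLY as a + a for a ∈ A (i.e. sums representable only with equal summands).
Enumerate pairs (a, a') with a < a' (symmetric, so each unordered pair gives one sum; this covers all a ≠ a'):
  -5 + -1 = -6
  -5 + 1 = -4
  -5 + 5 = 0
  -5 + 6 = 1
  -5 + 9 = 4
  -5 + 10 = 5
  -1 + 1 = 0
  -1 + 5 = 4
  -1 + 6 = 5
  -1 + 9 = 8
  -1 + 10 = 9
  1 + 5 = 6
  1 + 6 = 7
  1 + 9 = 10
  1 + 10 = 11
  5 + 6 = 11
  5 + 9 = 14
  5 + 10 = 15
  6 + 9 = 15
  6 + 10 = 16
  9 + 10 = 19
Collected distinct sums: {-6, -4, 0, 1, 4, 5, 6, 7, 8, 9, 10, 11, 14, 15, 16, 19}
|A +̂ A| = 16
(Reference bound: |A +̂ A| ≥ 2|A| - 3 for |A| ≥ 2, with |A| = 7 giving ≥ 11.)

|A +̂ A| = 16


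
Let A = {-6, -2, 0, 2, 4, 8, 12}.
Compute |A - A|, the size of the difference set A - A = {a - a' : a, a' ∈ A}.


A - A = {a - a' : a, a' ∈ A}; |A| = 7.
Bounds: 2|A|-1 ≤ |A - A| ≤ |A|² - |A| + 1, i.e. 13 ≤ |A - A| ≤ 43.
Note: 0 ∈ A - A always (from a - a). The set is symmetric: if d ∈ A - A then -d ∈ A - A.
Enumerate nonzero differences d = a - a' with a > a' (then include -d):
Positive differences: {2, 4, 6, 8, 10, 12, 14, 18}
Full difference set: {0} ∪ (positive diffs) ∪ (negative diffs).
|A - A| = 1 + 2·8 = 17 (matches direct enumeration: 17).

|A - A| = 17


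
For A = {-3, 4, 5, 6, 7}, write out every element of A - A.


A - A = {a - a' : a, a' ∈ A}.
Compute a - a' for each ordered pair (a, a'):
a = -3: -3--3=0, -3-4=-7, -3-5=-8, -3-6=-9, -3-7=-10
a = 4: 4--3=7, 4-4=0, 4-5=-1, 4-6=-2, 4-7=-3
a = 5: 5--3=8, 5-4=1, 5-5=0, 5-6=-1, 5-7=-2
a = 6: 6--3=9, 6-4=2, 6-5=1, 6-6=0, 6-7=-1
a = 7: 7--3=10, 7-4=3, 7-5=2, 7-6=1, 7-7=0
Collecting distinct values (and noting 0 appears from a-a):
A - A = {-10, -9, -8, -7, -3, -2, -1, 0, 1, 2, 3, 7, 8, 9, 10}
|A - A| = 15

A - A = {-10, -9, -8, -7, -3, -2, -1, 0, 1, 2, 3, 7, 8, 9, 10}


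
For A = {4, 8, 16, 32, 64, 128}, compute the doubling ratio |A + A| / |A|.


|A| = 6.
Compute A + A by enumerating all 36 pairs.
A + A = {8, 12, 16, 20, 24, 32, 36, 40, 48, 64, 68, 72, 80, 96, 128, 132, 136, 144, 160, 192, 256}, so |A + A| = 21.
K = |A + A| / |A| = 21/6 = 7/2 ≈ 3.5000.
Reference: AP of size 6 gives K = 11/6 ≈ 1.8333; a fully generic set of size 6 gives K ≈ 3.5000.

|A| = 6, |A + A| = 21, K = 21/6 = 7/2.


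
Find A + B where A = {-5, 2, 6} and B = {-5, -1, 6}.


A + B = {a + b : a ∈ A, b ∈ B}.
Enumerate all |A|·|B| = 3·3 = 9 pairs (a, b) and collect distinct sums.
a = -5: -5+-5=-10, -5+-1=-6, -5+6=1
a = 2: 2+-5=-3, 2+-1=1, 2+6=8
a = 6: 6+-5=1, 6+-1=5, 6+6=12
Collecting distinct sums: A + B = {-10, -6, -3, 1, 5, 8, 12}
|A + B| = 7

A + B = {-10, -6, -3, 1, 5, 8, 12}


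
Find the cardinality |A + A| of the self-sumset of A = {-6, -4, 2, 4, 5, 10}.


A + A = {a + a' : a, a' ∈ A}; |A| = 6.
General bounds: 2|A| - 1 ≤ |A + A| ≤ |A|(|A|+1)/2, i.e. 11 ≤ |A + A| ≤ 21.
Lower bound 2|A|-1 is attained iff A is an arithmetic progression.
Enumerate sums a + a' for a ≤ a' (symmetric, so this suffices):
a = -6: -6+-6=-12, -6+-4=-10, -6+2=-4, -6+4=-2, -6+5=-1, -6+10=4
a = -4: -4+-4=-8, -4+2=-2, -4+4=0, -4+5=1, -4+10=6
a = 2: 2+2=4, 2+4=6, 2+5=7, 2+10=12
a = 4: 4+4=8, 4+5=9, 4+10=14
a = 5: 5+5=10, 5+10=15
a = 10: 10+10=20
Distinct sums: {-12, -10, -8, -4, -2, -1, 0, 1, 4, 6, 7, 8, 9, 10, 12, 14, 15, 20}
|A + A| = 18

|A + A| = 18


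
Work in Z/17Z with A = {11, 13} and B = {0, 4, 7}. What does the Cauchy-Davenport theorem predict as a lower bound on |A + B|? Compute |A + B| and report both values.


Cauchy-Davenport: |A + B| ≥ min(p, |A| + |B| - 1) for A, B nonempty in Z/pZ.
|A| = 2, |B| = 3, p = 17.
CD lower bound = min(17, 2 + 3 - 1) = min(17, 4) = 4.
Compute A + B mod 17 directly:
a = 11: 11+0=11, 11+4=15, 11+7=1
a = 13: 13+0=13, 13+4=0, 13+7=3
A + B = {0, 1, 3, 11, 13, 15}, so |A + B| = 6.
Verify: 6 ≥ 4? Yes ✓.

CD lower bound = 4, actual |A + B| = 6.


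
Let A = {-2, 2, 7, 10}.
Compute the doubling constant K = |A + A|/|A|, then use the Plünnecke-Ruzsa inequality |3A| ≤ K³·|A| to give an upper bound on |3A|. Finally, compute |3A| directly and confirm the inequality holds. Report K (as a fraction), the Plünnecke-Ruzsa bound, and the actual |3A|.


|A| = 4.
Step 1: Compute A + A by enumerating all 16 pairs.
A + A = {-4, 0, 4, 5, 8, 9, 12, 14, 17, 20}, so |A + A| = 10.
Step 2: Doubling constant K = |A + A|/|A| = 10/4 = 10/4 ≈ 2.5000.
Step 3: Plünnecke-Ruzsa gives |3A| ≤ K³·|A| = (2.5000)³ · 4 ≈ 62.5000.
Step 4: Compute 3A = A + A + A directly by enumerating all triples (a,b,c) ∈ A³; |3A| = 19.
Step 5: Check 19 ≤ 62.5000? Yes ✓.

K = 10/4, Plünnecke-Ruzsa bound K³|A| ≈ 62.5000, |3A| = 19, inequality holds.


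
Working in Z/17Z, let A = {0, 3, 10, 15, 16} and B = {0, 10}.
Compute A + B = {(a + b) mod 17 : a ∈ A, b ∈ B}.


Work in Z/17Z: reduce every sum a + b modulo 17.
Enumerate all 10 pairs:
a = 0: 0+0=0, 0+10=10
a = 3: 3+0=3, 3+10=13
a = 10: 10+0=10, 10+10=3
a = 15: 15+0=15, 15+10=8
a = 16: 16+0=16, 16+10=9
Distinct residues collected: {0, 3, 8, 9, 10, 13, 15, 16}
|A + B| = 8 (out of 17 total residues).

A + B = {0, 3, 8, 9, 10, 13, 15, 16}


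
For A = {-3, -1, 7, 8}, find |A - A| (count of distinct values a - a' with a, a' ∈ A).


A - A = {a - a' : a, a' ∈ A}; |A| = 4.
Bounds: 2|A|-1 ≤ |A - A| ≤ |A|² - |A| + 1, i.e. 7 ≤ |A - A| ≤ 13.
Note: 0 ∈ A - A always (from a - a). The set is symmetric: if d ∈ A - A then -d ∈ A - A.
Enumerate nonzero differences d = a - a' with a > a' (then include -d):
Positive differences: {1, 2, 8, 9, 10, 11}
Full difference set: {0} ∪ (positive diffs) ∪ (negative diffs).
|A - A| = 1 + 2·6 = 13 (matches direct enumeration: 13).

|A - A| = 13


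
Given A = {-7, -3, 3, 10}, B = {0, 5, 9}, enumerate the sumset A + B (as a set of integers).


A + B = {a + b : a ∈ A, b ∈ B}.
Enumerate all |A|·|B| = 4·3 = 12 pairs (a, b) and collect distinct sums.
a = -7: -7+0=-7, -7+5=-2, -7+9=2
a = -3: -3+0=-3, -3+5=2, -3+9=6
a = 3: 3+0=3, 3+5=8, 3+9=12
a = 10: 10+0=10, 10+5=15, 10+9=19
Collecting distinct sums: A + B = {-7, -3, -2, 2, 3, 6, 8, 10, 12, 15, 19}
|A + B| = 11

A + B = {-7, -3, -2, 2, 3, 6, 8, 10, 12, 15, 19}


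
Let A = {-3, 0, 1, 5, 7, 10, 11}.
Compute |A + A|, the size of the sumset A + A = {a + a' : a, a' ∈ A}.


A + A = {a + a' : a, a' ∈ A}; |A| = 7.
General bounds: 2|A| - 1 ≤ |A + A| ≤ |A|(|A|+1)/2, i.e. 13 ≤ |A + A| ≤ 28.
Lower bound 2|A|-1 is attained iff A is an arithmetic progression.
Enumerate sums a + a' for a ≤ a' (symmetric, so this suffices):
a = -3: -3+-3=-6, -3+0=-3, -3+1=-2, -3+5=2, -3+7=4, -3+10=7, -3+11=8
a = 0: 0+0=0, 0+1=1, 0+5=5, 0+7=7, 0+10=10, 0+11=11
a = 1: 1+1=2, 1+5=6, 1+7=8, 1+10=11, 1+11=12
a = 5: 5+5=10, 5+7=12, 5+10=15, 5+11=16
a = 7: 7+7=14, 7+10=17, 7+11=18
a = 10: 10+10=20, 10+11=21
a = 11: 11+11=22
Distinct sums: {-6, -3, -2, 0, 1, 2, 4, 5, 6, 7, 8, 10, 11, 12, 14, 15, 16, 17, 18, 20, 21, 22}
|A + A| = 22

|A + A| = 22


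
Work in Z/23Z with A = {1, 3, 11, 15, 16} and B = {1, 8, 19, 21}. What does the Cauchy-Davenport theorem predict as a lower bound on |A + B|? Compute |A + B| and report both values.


Cauchy-Davenport: |A + B| ≥ min(p, |A| + |B| - 1) for A, B nonempty in Z/pZ.
|A| = 5, |B| = 4, p = 23.
CD lower bound = min(23, 5 + 4 - 1) = min(23, 8) = 8.
Compute A + B mod 23 directly:
a = 1: 1+1=2, 1+8=9, 1+19=20, 1+21=22
a = 3: 3+1=4, 3+8=11, 3+19=22, 3+21=1
a = 11: 11+1=12, 11+8=19, 11+19=7, 11+21=9
a = 15: 15+1=16, 15+8=0, 15+19=11, 15+21=13
a = 16: 16+1=17, 16+8=1, 16+19=12, 16+21=14
A + B = {0, 1, 2, 4, 7, 9, 11, 12, 13, 14, 16, 17, 19, 20, 22}, so |A + B| = 15.
Verify: 15 ≥ 8? Yes ✓.

CD lower bound = 8, actual |A + B| = 15.


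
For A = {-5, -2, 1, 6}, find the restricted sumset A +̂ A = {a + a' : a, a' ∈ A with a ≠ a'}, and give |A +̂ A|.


Restricted sumset: A +̂ A = {a + a' : a ∈ A, a' ∈ A, a ≠ a'}.
Equivalently, take A + A and drop any sum 2a that is achievable ONLY as a + a for a ∈ A (i.e. sums representable only with equal summands).
Enumerate pairs (a, a') with a < a' (symmetric, so each unordered pair gives one sum; this covers all a ≠ a'):
  -5 + -2 = -7
  -5 + 1 = -4
  -5 + 6 = 1
  -2 + 1 = -1
  -2 + 6 = 4
  1 + 6 = 7
Collected distinct sums: {-7, -4, -1, 1, 4, 7}
|A +̂ A| = 6
(Reference bound: |A +̂ A| ≥ 2|A| - 3 for |A| ≥ 2, with |A| = 4 giving ≥ 5.)

|A +̂ A| = 6


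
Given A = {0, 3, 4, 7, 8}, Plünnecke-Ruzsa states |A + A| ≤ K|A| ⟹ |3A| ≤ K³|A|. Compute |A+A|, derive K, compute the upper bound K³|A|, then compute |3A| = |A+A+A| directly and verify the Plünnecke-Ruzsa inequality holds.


|A| = 5.
Step 1: Compute A + A by enumerating all 25 pairs.
A + A = {0, 3, 4, 6, 7, 8, 10, 11, 12, 14, 15, 16}, so |A + A| = 12.
Step 2: Doubling constant K = |A + A|/|A| = 12/5 = 12/5 ≈ 2.4000.
Step 3: Plünnecke-Ruzsa gives |3A| ≤ K³·|A| = (2.4000)³ · 5 ≈ 69.1200.
Step 4: Compute 3A = A + A + A directly by enumerating all triples (a,b,c) ∈ A³; |3A| = 22.
Step 5: Check 22 ≤ 69.1200? Yes ✓.

K = 12/5, Plünnecke-Ruzsa bound K³|A| ≈ 69.1200, |3A| = 22, inequality holds.


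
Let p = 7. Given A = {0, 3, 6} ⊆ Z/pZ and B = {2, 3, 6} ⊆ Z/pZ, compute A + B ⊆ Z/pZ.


Work in Z/7Z: reduce every sum a + b modulo 7.
Enumerate all 9 pairs:
a = 0: 0+2=2, 0+3=3, 0+6=6
a = 3: 3+2=5, 3+3=6, 3+6=2
a = 6: 6+2=1, 6+3=2, 6+6=5
Distinct residues collected: {1, 2, 3, 5, 6}
|A + B| = 5 (out of 7 total residues).

A + B = {1, 2, 3, 5, 6}


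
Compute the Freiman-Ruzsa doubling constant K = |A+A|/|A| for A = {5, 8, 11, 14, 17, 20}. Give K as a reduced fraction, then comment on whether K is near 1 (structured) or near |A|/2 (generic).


|A| = 6.
Compute A + A by enumerating all 36 pairs.
A + A = {10, 13, 16, 19, 22, 25, 28, 31, 34, 37, 40}, so |A + A| = 11.
K = |A + A| / |A| = 11/6 (already in lowest terms) ≈ 1.8333.
Reference: AP of size 6 gives K = 11/6 ≈ 1.8333; a fully generic set of size 6 gives K ≈ 3.5000.

|A| = 6, |A + A| = 11, K = 11/6.


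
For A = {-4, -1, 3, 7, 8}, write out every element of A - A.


A - A = {a - a' : a, a' ∈ A}.
Compute a - a' for each ordered pair (a, a'):
a = -4: -4--4=0, -4--1=-3, -4-3=-7, -4-7=-11, -4-8=-12
a = -1: -1--4=3, -1--1=0, -1-3=-4, -1-7=-8, -1-8=-9
a = 3: 3--4=7, 3--1=4, 3-3=0, 3-7=-4, 3-8=-5
a = 7: 7--4=11, 7--1=8, 7-3=4, 7-7=0, 7-8=-1
a = 8: 8--4=12, 8--1=9, 8-3=5, 8-7=1, 8-8=0
Collecting distinct values (and noting 0 appears from a-a):
A - A = {-12, -11, -9, -8, -7, -5, -4, -3, -1, 0, 1, 3, 4, 5, 7, 8, 9, 11, 12}
|A - A| = 19

A - A = {-12, -11, -9, -8, -7, -5, -4, -3, -1, 0, 1, 3, 4, 5, 7, 8, 9, 11, 12}


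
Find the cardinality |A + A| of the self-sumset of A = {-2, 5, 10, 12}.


A + A = {a + a' : a, a' ∈ A}; |A| = 4.
General bounds: 2|A| - 1 ≤ |A + A| ≤ |A|(|A|+1)/2, i.e. 7 ≤ |A + A| ≤ 10.
Lower bound 2|A|-1 is attained iff A is an arithmetic progression.
Enumerate sums a + a' for a ≤ a' (symmetric, so this suffices):
a = -2: -2+-2=-4, -2+5=3, -2+10=8, -2+12=10
a = 5: 5+5=10, 5+10=15, 5+12=17
a = 10: 10+10=20, 10+12=22
a = 12: 12+12=24
Distinct sums: {-4, 3, 8, 10, 15, 17, 20, 22, 24}
|A + A| = 9

|A + A| = 9


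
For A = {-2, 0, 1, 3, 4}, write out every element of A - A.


A - A = {a - a' : a, a' ∈ A}.
Compute a - a' for each ordered pair (a, a'):
a = -2: -2--2=0, -2-0=-2, -2-1=-3, -2-3=-5, -2-4=-6
a = 0: 0--2=2, 0-0=0, 0-1=-1, 0-3=-3, 0-4=-4
a = 1: 1--2=3, 1-0=1, 1-1=0, 1-3=-2, 1-4=-3
a = 3: 3--2=5, 3-0=3, 3-1=2, 3-3=0, 3-4=-1
a = 4: 4--2=6, 4-0=4, 4-1=3, 4-3=1, 4-4=0
Collecting distinct values (and noting 0 appears from a-a):
A - A = {-6, -5, -4, -3, -2, -1, 0, 1, 2, 3, 4, 5, 6}
|A - A| = 13

A - A = {-6, -5, -4, -3, -2, -1, 0, 1, 2, 3, 4, 5, 6}


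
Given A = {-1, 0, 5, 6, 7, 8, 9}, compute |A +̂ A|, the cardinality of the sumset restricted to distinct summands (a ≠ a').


Restricted sumset: A +̂ A = {a + a' : a ∈ A, a' ∈ A, a ≠ a'}.
Equivalently, take A + A and drop any sum 2a that is achievable ONLY as a + a for a ∈ A (i.e. sums representable only with equal summands).
Enumerate pairs (a, a') with a < a' (symmetric, so each unordered pair gives one sum; this covers all a ≠ a'):
  -1 + 0 = -1
  -1 + 5 = 4
  -1 + 6 = 5
  -1 + 7 = 6
  -1 + 8 = 7
  -1 + 9 = 8
  0 + 5 = 5
  0 + 6 = 6
  0 + 7 = 7
  0 + 8 = 8
  0 + 9 = 9
  5 + 6 = 11
  5 + 7 = 12
  5 + 8 = 13
  5 + 9 = 14
  6 + 7 = 13
  6 + 8 = 14
  6 + 9 = 15
  7 + 8 = 15
  7 + 9 = 16
  8 + 9 = 17
Collected distinct sums: {-1, 4, 5, 6, 7, 8, 9, 11, 12, 13, 14, 15, 16, 17}
|A +̂ A| = 14
(Reference bound: |A +̂ A| ≥ 2|A| - 3 for |A| ≥ 2, with |A| = 7 giving ≥ 11.)

|A +̂ A| = 14


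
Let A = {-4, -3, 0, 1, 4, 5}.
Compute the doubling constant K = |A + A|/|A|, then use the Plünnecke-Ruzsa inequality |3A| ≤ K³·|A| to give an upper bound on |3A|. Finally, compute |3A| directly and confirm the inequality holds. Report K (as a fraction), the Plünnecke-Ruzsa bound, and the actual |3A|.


|A| = 6.
Step 1: Compute A + A by enumerating all 36 pairs.
A + A = {-8, -7, -6, -4, -3, -2, 0, 1, 2, 4, 5, 6, 8, 9, 10}, so |A + A| = 15.
Step 2: Doubling constant K = |A + A|/|A| = 15/6 = 15/6 ≈ 2.5000.
Step 3: Plünnecke-Ruzsa gives |3A| ≤ K³·|A| = (2.5000)³ · 6 ≈ 93.7500.
Step 4: Compute 3A = A + A + A directly by enumerating all triples (a,b,c) ∈ A³; |3A| = 28.
Step 5: Check 28 ≤ 93.7500? Yes ✓.

K = 15/6, Plünnecke-Ruzsa bound K³|A| ≈ 93.7500, |3A| = 28, inequality holds.


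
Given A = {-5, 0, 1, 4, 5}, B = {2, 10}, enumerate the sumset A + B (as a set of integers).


A + B = {a + b : a ∈ A, b ∈ B}.
Enumerate all |A|·|B| = 5·2 = 10 pairs (a, b) and collect distinct sums.
a = -5: -5+2=-3, -5+10=5
a = 0: 0+2=2, 0+10=10
a = 1: 1+2=3, 1+10=11
a = 4: 4+2=6, 4+10=14
a = 5: 5+2=7, 5+10=15
Collecting distinct sums: A + B = {-3, 2, 3, 5, 6, 7, 10, 11, 14, 15}
|A + B| = 10

A + B = {-3, 2, 3, 5, 6, 7, 10, 11, 14, 15}


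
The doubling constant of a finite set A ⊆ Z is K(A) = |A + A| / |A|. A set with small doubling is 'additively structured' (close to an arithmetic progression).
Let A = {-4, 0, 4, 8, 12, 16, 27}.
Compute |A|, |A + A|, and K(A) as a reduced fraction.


|A| = 7.
Compute A + A by enumerating all 49 pairs.
A + A = {-8, -4, 0, 4, 8, 12, 16, 20, 23, 24, 27, 28, 31, 32, 35, 39, 43, 54}, so |A + A| = 18.
K = |A + A| / |A| = 18/7 (already in lowest terms) ≈ 2.5714.
Reference: AP of size 7 gives K = 13/7 ≈ 1.8571; a fully generic set of size 7 gives K ≈ 4.0000.

|A| = 7, |A + A| = 18, K = 18/7.


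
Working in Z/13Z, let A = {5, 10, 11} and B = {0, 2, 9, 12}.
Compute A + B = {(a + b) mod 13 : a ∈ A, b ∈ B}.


Work in Z/13Z: reduce every sum a + b modulo 13.
Enumerate all 12 pairs:
a = 5: 5+0=5, 5+2=7, 5+9=1, 5+12=4
a = 10: 10+0=10, 10+2=12, 10+9=6, 10+12=9
a = 11: 11+0=11, 11+2=0, 11+9=7, 11+12=10
Distinct residues collected: {0, 1, 4, 5, 6, 7, 9, 10, 11, 12}
|A + B| = 10 (out of 13 total residues).

A + B = {0, 1, 4, 5, 6, 7, 9, 10, 11, 12}


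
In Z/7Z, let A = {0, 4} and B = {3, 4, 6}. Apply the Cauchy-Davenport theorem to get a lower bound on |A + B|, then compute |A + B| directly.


Cauchy-Davenport: |A + B| ≥ min(p, |A| + |B| - 1) for A, B nonempty in Z/pZ.
|A| = 2, |B| = 3, p = 7.
CD lower bound = min(7, 2 + 3 - 1) = min(7, 4) = 4.
Compute A + B mod 7 directly:
a = 0: 0+3=3, 0+4=4, 0+6=6
a = 4: 4+3=0, 4+4=1, 4+6=3
A + B = {0, 1, 3, 4, 6}, so |A + B| = 5.
Verify: 5 ≥ 4? Yes ✓.

CD lower bound = 4, actual |A + B| = 5.


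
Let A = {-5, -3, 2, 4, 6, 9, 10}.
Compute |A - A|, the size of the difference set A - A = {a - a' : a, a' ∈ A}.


A - A = {a - a' : a, a' ∈ A}; |A| = 7.
Bounds: 2|A|-1 ≤ |A - A| ≤ |A|² - |A| + 1, i.e. 13 ≤ |A - A| ≤ 43.
Note: 0 ∈ A - A always (from a - a). The set is symmetric: if d ∈ A - A then -d ∈ A - A.
Enumerate nonzero differences d = a - a' with a > a' (then include -d):
Positive differences: {1, 2, 3, 4, 5, 6, 7, 8, 9, 11, 12, 13, 14, 15}
Full difference set: {0} ∪ (positive diffs) ∪ (negative diffs).
|A - A| = 1 + 2·14 = 29 (matches direct enumeration: 29).

|A - A| = 29


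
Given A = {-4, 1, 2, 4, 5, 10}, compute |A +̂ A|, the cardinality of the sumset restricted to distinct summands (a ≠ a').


Restricted sumset: A +̂ A = {a + a' : a ∈ A, a' ∈ A, a ≠ a'}.
Equivalently, take A + A and drop any sum 2a that is achievable ONLY as a + a for a ∈ A (i.e. sums representable only with equal summands).
Enumerate pairs (a, a') with a < a' (symmetric, so each unordered pair gives one sum; this covers all a ≠ a'):
  -4 + 1 = -3
  -4 + 2 = -2
  -4 + 4 = 0
  -4 + 5 = 1
  -4 + 10 = 6
  1 + 2 = 3
  1 + 4 = 5
  1 + 5 = 6
  1 + 10 = 11
  2 + 4 = 6
  2 + 5 = 7
  2 + 10 = 12
  4 + 5 = 9
  4 + 10 = 14
  5 + 10 = 15
Collected distinct sums: {-3, -2, 0, 1, 3, 5, 6, 7, 9, 11, 12, 14, 15}
|A +̂ A| = 13
(Reference bound: |A +̂ A| ≥ 2|A| - 3 for |A| ≥ 2, with |A| = 6 giving ≥ 9.)

|A +̂ A| = 13


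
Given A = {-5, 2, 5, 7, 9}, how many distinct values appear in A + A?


A + A = {a + a' : a, a' ∈ A}; |A| = 5.
General bounds: 2|A| - 1 ≤ |A + A| ≤ |A|(|A|+1)/2, i.e. 9 ≤ |A + A| ≤ 15.
Lower bound 2|A|-1 is attained iff A is an arithmetic progression.
Enumerate sums a + a' for a ≤ a' (symmetric, so this suffices):
a = -5: -5+-5=-10, -5+2=-3, -5+5=0, -5+7=2, -5+9=4
a = 2: 2+2=4, 2+5=7, 2+7=9, 2+9=11
a = 5: 5+5=10, 5+7=12, 5+9=14
a = 7: 7+7=14, 7+9=16
a = 9: 9+9=18
Distinct sums: {-10, -3, 0, 2, 4, 7, 9, 10, 11, 12, 14, 16, 18}
|A + A| = 13

|A + A| = 13


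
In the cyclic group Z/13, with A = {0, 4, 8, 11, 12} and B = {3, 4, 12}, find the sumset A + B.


Work in Z/13Z: reduce every sum a + b modulo 13.
Enumerate all 15 pairs:
a = 0: 0+3=3, 0+4=4, 0+12=12
a = 4: 4+3=7, 4+4=8, 4+12=3
a = 8: 8+3=11, 8+4=12, 8+12=7
a = 11: 11+3=1, 11+4=2, 11+12=10
a = 12: 12+3=2, 12+4=3, 12+12=11
Distinct residues collected: {1, 2, 3, 4, 7, 8, 10, 11, 12}
|A + B| = 9 (out of 13 total residues).

A + B = {1, 2, 3, 4, 7, 8, 10, 11, 12}


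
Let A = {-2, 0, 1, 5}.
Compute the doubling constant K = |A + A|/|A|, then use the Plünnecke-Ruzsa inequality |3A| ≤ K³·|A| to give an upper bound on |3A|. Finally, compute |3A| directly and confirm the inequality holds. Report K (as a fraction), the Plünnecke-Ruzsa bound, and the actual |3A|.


|A| = 4.
Step 1: Compute A + A by enumerating all 16 pairs.
A + A = {-4, -2, -1, 0, 1, 2, 3, 5, 6, 10}, so |A + A| = 10.
Step 2: Doubling constant K = |A + A|/|A| = 10/4 = 10/4 ≈ 2.5000.
Step 3: Plünnecke-Ruzsa gives |3A| ≤ K³·|A| = (2.5000)³ · 4 ≈ 62.5000.
Step 4: Compute 3A = A + A + A directly by enumerating all triples (a,b,c) ∈ A³; |3A| = 17.
Step 5: Check 17 ≤ 62.5000? Yes ✓.

K = 10/4, Plünnecke-Ruzsa bound K³|A| ≈ 62.5000, |3A| = 17, inequality holds.


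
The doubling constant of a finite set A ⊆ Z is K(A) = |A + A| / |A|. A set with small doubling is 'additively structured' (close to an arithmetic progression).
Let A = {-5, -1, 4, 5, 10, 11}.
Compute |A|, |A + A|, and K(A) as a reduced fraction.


|A| = 6.
Compute A + A by enumerating all 36 pairs.
A + A = {-10, -6, -2, -1, 0, 3, 4, 5, 6, 8, 9, 10, 14, 15, 16, 20, 21, 22}, so |A + A| = 18.
K = |A + A| / |A| = 18/6 = 3/1 ≈ 3.0000.
Reference: AP of size 6 gives K = 11/6 ≈ 1.8333; a fully generic set of size 6 gives K ≈ 3.5000.

|A| = 6, |A + A| = 18, K = 18/6 = 3/1.


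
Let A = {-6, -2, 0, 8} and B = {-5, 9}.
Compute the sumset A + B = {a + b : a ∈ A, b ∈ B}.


A + B = {a + b : a ∈ A, b ∈ B}.
Enumerate all |A|·|B| = 4·2 = 8 pairs (a, b) and collect distinct sums.
a = -6: -6+-5=-11, -6+9=3
a = -2: -2+-5=-7, -2+9=7
a = 0: 0+-5=-5, 0+9=9
a = 8: 8+-5=3, 8+9=17
Collecting distinct sums: A + B = {-11, -7, -5, 3, 7, 9, 17}
|A + B| = 7

A + B = {-11, -7, -5, 3, 7, 9, 17}


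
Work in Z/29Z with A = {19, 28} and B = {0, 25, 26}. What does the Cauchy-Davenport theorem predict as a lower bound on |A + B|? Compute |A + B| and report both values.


Cauchy-Davenport: |A + B| ≥ min(p, |A| + |B| - 1) for A, B nonempty in Z/pZ.
|A| = 2, |B| = 3, p = 29.
CD lower bound = min(29, 2 + 3 - 1) = min(29, 4) = 4.
Compute A + B mod 29 directly:
a = 19: 19+0=19, 19+25=15, 19+26=16
a = 28: 28+0=28, 28+25=24, 28+26=25
A + B = {15, 16, 19, 24, 25, 28}, so |A + B| = 6.
Verify: 6 ≥ 4? Yes ✓.

CD lower bound = 4, actual |A + B| = 6.


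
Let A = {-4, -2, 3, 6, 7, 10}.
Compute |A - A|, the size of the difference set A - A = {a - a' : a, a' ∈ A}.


A - A = {a - a' : a, a' ∈ A}; |A| = 6.
Bounds: 2|A|-1 ≤ |A - A| ≤ |A|² - |A| + 1, i.e. 11 ≤ |A - A| ≤ 31.
Note: 0 ∈ A - A always (from a - a). The set is symmetric: if d ∈ A - A then -d ∈ A - A.
Enumerate nonzero differences d = a - a' with a > a' (then include -d):
Positive differences: {1, 2, 3, 4, 5, 7, 8, 9, 10, 11, 12, 14}
Full difference set: {0} ∪ (positive diffs) ∪ (negative diffs).
|A - A| = 1 + 2·12 = 25 (matches direct enumeration: 25).

|A - A| = 25


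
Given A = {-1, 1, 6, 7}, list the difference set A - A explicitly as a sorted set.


A - A = {a - a' : a, a' ∈ A}.
Compute a - a' for each ordered pair (a, a'):
a = -1: -1--1=0, -1-1=-2, -1-6=-7, -1-7=-8
a = 1: 1--1=2, 1-1=0, 1-6=-5, 1-7=-6
a = 6: 6--1=7, 6-1=5, 6-6=0, 6-7=-1
a = 7: 7--1=8, 7-1=6, 7-6=1, 7-7=0
Collecting distinct values (and noting 0 appears from a-a):
A - A = {-8, -7, -6, -5, -2, -1, 0, 1, 2, 5, 6, 7, 8}
|A - A| = 13

A - A = {-8, -7, -6, -5, -2, -1, 0, 1, 2, 5, 6, 7, 8}


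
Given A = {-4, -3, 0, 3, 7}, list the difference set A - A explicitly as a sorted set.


A - A = {a - a' : a, a' ∈ A}.
Compute a - a' for each ordered pair (a, a'):
a = -4: -4--4=0, -4--3=-1, -4-0=-4, -4-3=-7, -4-7=-11
a = -3: -3--4=1, -3--3=0, -3-0=-3, -3-3=-6, -3-7=-10
a = 0: 0--4=4, 0--3=3, 0-0=0, 0-3=-3, 0-7=-7
a = 3: 3--4=7, 3--3=6, 3-0=3, 3-3=0, 3-7=-4
a = 7: 7--4=11, 7--3=10, 7-0=7, 7-3=4, 7-7=0
Collecting distinct values (and noting 0 appears from a-a):
A - A = {-11, -10, -7, -6, -4, -3, -1, 0, 1, 3, 4, 6, 7, 10, 11}
|A - A| = 15

A - A = {-11, -10, -7, -6, -4, -3, -1, 0, 1, 3, 4, 6, 7, 10, 11}


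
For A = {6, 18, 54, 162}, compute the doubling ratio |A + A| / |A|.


|A| = 4.
Compute A + A by enumerating all 16 pairs.
A + A = {12, 24, 36, 60, 72, 108, 168, 180, 216, 324}, so |A + A| = 10.
K = |A + A| / |A| = 10/4 = 5/2 ≈ 2.5000.
Reference: AP of size 4 gives K = 7/4 ≈ 1.7500; a fully generic set of size 4 gives K ≈ 2.5000.

|A| = 4, |A + A| = 10, K = 10/4 = 5/2.


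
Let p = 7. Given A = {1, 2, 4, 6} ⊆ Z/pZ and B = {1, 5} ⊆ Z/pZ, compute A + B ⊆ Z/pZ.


Work in Z/7Z: reduce every sum a + b modulo 7.
Enumerate all 8 pairs:
a = 1: 1+1=2, 1+5=6
a = 2: 2+1=3, 2+5=0
a = 4: 4+1=5, 4+5=2
a = 6: 6+1=0, 6+5=4
Distinct residues collected: {0, 2, 3, 4, 5, 6}
|A + B| = 6 (out of 7 total residues).

A + B = {0, 2, 3, 4, 5, 6}


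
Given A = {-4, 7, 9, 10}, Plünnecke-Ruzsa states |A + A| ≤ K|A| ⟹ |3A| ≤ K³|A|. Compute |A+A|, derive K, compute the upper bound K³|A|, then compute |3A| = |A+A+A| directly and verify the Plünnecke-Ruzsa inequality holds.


|A| = 4.
Step 1: Compute A + A by enumerating all 16 pairs.
A + A = {-8, 3, 5, 6, 14, 16, 17, 18, 19, 20}, so |A + A| = 10.
Step 2: Doubling constant K = |A + A|/|A| = 10/4 = 10/4 ≈ 2.5000.
Step 3: Plünnecke-Ruzsa gives |3A| ≤ K³·|A| = (2.5000)³ · 4 ≈ 62.5000.
Step 4: Compute 3A = A + A + A directly by enumerating all triples (a,b,c) ∈ A³; |3A| = 19.
Step 5: Check 19 ≤ 62.5000? Yes ✓.

K = 10/4, Plünnecke-Ruzsa bound K³|A| ≈ 62.5000, |3A| = 19, inequality holds.


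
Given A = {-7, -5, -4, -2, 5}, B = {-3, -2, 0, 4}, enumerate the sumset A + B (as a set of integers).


A + B = {a + b : a ∈ A, b ∈ B}.
Enumerate all |A|·|B| = 5·4 = 20 pairs (a, b) and collect distinct sums.
a = -7: -7+-3=-10, -7+-2=-9, -7+0=-7, -7+4=-3
a = -5: -5+-3=-8, -5+-2=-7, -5+0=-5, -5+4=-1
a = -4: -4+-3=-7, -4+-2=-6, -4+0=-4, -4+4=0
a = -2: -2+-3=-5, -2+-2=-4, -2+0=-2, -2+4=2
a = 5: 5+-3=2, 5+-2=3, 5+0=5, 5+4=9
Collecting distinct sums: A + B = {-10, -9, -8, -7, -6, -5, -4, -3, -2, -1, 0, 2, 3, 5, 9}
|A + B| = 15

A + B = {-10, -9, -8, -7, -6, -5, -4, -3, -2, -1, 0, 2, 3, 5, 9}


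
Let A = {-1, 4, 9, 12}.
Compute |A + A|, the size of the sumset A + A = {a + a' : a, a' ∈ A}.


A + A = {a + a' : a, a' ∈ A}; |A| = 4.
General bounds: 2|A| - 1 ≤ |A + A| ≤ |A|(|A|+1)/2, i.e. 7 ≤ |A + A| ≤ 10.
Lower bound 2|A|-1 is attained iff A is an arithmetic progression.
Enumerate sums a + a' for a ≤ a' (symmetric, so this suffices):
a = -1: -1+-1=-2, -1+4=3, -1+9=8, -1+12=11
a = 4: 4+4=8, 4+9=13, 4+12=16
a = 9: 9+9=18, 9+12=21
a = 12: 12+12=24
Distinct sums: {-2, 3, 8, 11, 13, 16, 18, 21, 24}
|A + A| = 9

|A + A| = 9


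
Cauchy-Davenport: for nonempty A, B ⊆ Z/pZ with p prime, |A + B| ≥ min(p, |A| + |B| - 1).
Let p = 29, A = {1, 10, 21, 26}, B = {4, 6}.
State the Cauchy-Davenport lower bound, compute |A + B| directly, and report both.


Cauchy-Davenport: |A + B| ≥ min(p, |A| + |B| - 1) for A, B nonempty in Z/pZ.
|A| = 4, |B| = 2, p = 29.
CD lower bound = min(29, 4 + 2 - 1) = min(29, 5) = 5.
Compute A + B mod 29 directly:
a = 1: 1+4=5, 1+6=7
a = 10: 10+4=14, 10+6=16
a = 21: 21+4=25, 21+6=27
a = 26: 26+4=1, 26+6=3
A + B = {1, 3, 5, 7, 14, 16, 25, 27}, so |A + B| = 8.
Verify: 8 ≥ 5? Yes ✓.

CD lower bound = 5, actual |A + B| = 8.


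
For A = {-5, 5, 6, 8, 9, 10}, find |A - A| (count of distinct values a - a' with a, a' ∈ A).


A - A = {a - a' : a, a' ∈ A}; |A| = 6.
Bounds: 2|A|-1 ≤ |A - A| ≤ |A|² - |A| + 1, i.e. 11 ≤ |A - A| ≤ 31.
Note: 0 ∈ A - A always (from a - a). The set is symmetric: if d ∈ A - A then -d ∈ A - A.
Enumerate nonzero differences d = a - a' with a > a' (then include -d):
Positive differences: {1, 2, 3, 4, 5, 10, 11, 13, 14, 15}
Full difference set: {0} ∪ (positive diffs) ∪ (negative diffs).
|A - A| = 1 + 2·10 = 21 (matches direct enumeration: 21).

|A - A| = 21


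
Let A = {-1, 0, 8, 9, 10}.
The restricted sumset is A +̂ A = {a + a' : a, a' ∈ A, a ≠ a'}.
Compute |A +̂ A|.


Restricted sumset: A +̂ A = {a + a' : a ∈ A, a' ∈ A, a ≠ a'}.
Equivalently, take A + A and drop any sum 2a that is achievable ONLY as a + a for a ∈ A (i.e. sums representable only with equal summands).
Enumerate pairs (a, a') with a < a' (symmetric, so each unordered pair gives one sum; this covers all a ≠ a'):
  -1 + 0 = -1
  -1 + 8 = 7
  -1 + 9 = 8
  -1 + 10 = 9
  0 + 8 = 8
  0 + 9 = 9
  0 + 10 = 10
  8 + 9 = 17
  8 + 10 = 18
  9 + 10 = 19
Collected distinct sums: {-1, 7, 8, 9, 10, 17, 18, 19}
|A +̂ A| = 8
(Reference bound: |A +̂ A| ≥ 2|A| - 3 for |A| ≥ 2, with |A| = 5 giving ≥ 7.)

|A +̂ A| = 8


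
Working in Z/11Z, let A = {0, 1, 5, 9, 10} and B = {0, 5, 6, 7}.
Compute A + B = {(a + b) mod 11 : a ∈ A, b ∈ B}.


Work in Z/11Z: reduce every sum a + b modulo 11.
Enumerate all 20 pairs:
a = 0: 0+0=0, 0+5=5, 0+6=6, 0+7=7
a = 1: 1+0=1, 1+5=6, 1+6=7, 1+7=8
a = 5: 5+0=5, 5+5=10, 5+6=0, 5+7=1
a = 9: 9+0=9, 9+5=3, 9+6=4, 9+7=5
a = 10: 10+0=10, 10+5=4, 10+6=5, 10+7=6
Distinct residues collected: {0, 1, 3, 4, 5, 6, 7, 8, 9, 10}
|A + B| = 10 (out of 11 total residues).

A + B = {0, 1, 3, 4, 5, 6, 7, 8, 9, 10}
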